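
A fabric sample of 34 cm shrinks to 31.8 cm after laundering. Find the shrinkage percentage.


Formula: Shrinkage% = ((L_before - L_after) / L_before) * 100
Step 1: Shrinkage = 34 - 31.8 = 2.2 cm
Step 2: Shrinkage% = (2.2 / 34) * 100
Step 3: Shrinkage% = 0.064706 * 100 = 6.4706% ≈ 6.5%

6.5%


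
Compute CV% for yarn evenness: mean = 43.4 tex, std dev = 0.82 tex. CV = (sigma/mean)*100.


Formula: CV% = (standard deviation / mean) * 100
Step 1: Ratio = 0.82 / 43.4 = 0.018894
Step 2: CV% = 0.018894 * 100 = 1.8894% ≈ 1.9%

1.9%


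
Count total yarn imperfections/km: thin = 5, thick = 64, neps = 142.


Formula: Total = thin places + thick places + neps
Total = 5 + 64 + 142
Total = 211 imperfections/km

211 imperfections/km


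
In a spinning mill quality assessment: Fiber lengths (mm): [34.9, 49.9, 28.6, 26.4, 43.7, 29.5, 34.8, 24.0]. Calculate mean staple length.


Formula: Mean = sum of lengths / count
Sum = 34.9 + 49.9 + 28.6 + 26.4 + 43.7 + 29.5 + 34.8 + 24.0
Sum = 271.8 mm
Mean = 271.8 / 8 = 33.98 mm

33.98 mm


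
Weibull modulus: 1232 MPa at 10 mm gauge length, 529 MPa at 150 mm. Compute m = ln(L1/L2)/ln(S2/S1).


Formula: m = ln(L1/L2) / ln(S2/S1)
Step 1: ln(L1/L2) = ln(10/150) = -2.70805
Step 2: S2/S1 = 529/1232 = 0.42938
Step 3: ln(S2/S1) = ln(0.42938) = -0.84541
Step 4: m = -2.70805 / -0.84541 = 3.20

3.20 (Weibull m)


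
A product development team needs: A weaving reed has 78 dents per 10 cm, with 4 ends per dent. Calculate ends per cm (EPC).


Formula: EPC = (dents per 10 cm * ends per dent) / 10
Step 1: Total ends per 10 cm = 78 * 4 = 312
Step 2: EPC = 312 / 10 = 31.2 ends/cm

31.2 ends/cm


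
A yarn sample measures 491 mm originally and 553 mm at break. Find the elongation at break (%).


Formula: Elongation (%) = ((L_break - L0) / L0) * 100
Step 1: Extension = 553 - 491 = 62 mm
Step 2: Elongation = (62 / 491) * 100
Step 3: Elongation = 0.126273 * 100 = 12.6273% ≈ 12.6%

12.6%


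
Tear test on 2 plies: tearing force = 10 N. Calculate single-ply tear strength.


Formula: Per-ply strength = Total force / Number of plies
Per-ply = 10 N / 2
Per-ply = 5 N

5 N


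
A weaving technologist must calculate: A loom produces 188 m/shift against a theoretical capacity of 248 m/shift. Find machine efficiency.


Formula: Efficiency% = (Actual output / Theoretical output) * 100
Efficiency% = (188 / 248) * 100
Efficiency% = 0.758065 * 100 = 75.8065% ≈ 75.8%

75.8%


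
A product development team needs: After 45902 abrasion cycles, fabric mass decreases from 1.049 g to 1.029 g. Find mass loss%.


Formula: Mass loss% = ((m_before - m_after) / m_before) * 100
Step 1: Mass loss = 1.049 - 1.029 = 0.02 g
Step 2: Ratio = 0.02 / 1.049 = 0.0190658
Step 3: Mass loss% = 0.0190658 * 100 = 1.90658% ≈ 1.91%

1.91%


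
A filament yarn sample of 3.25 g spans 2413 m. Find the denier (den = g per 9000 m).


Formula: den = (mass_g / length_m) * 9000
Substituting: den = (3.25 / 2413) * 9000
Intermediate: 3.25 / 2413 = 0.00134687 g/m
den = 0.00134687 * 9000 = 12.1 denier

12.1 denier


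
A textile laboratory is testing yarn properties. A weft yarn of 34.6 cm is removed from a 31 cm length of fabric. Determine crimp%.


Formula: Crimp% = ((L_yarn - L_fabric) / L_fabric) * 100
Step 1: Extension = 34.6 - 31 = 3.6 cm
Step 2: Crimp% = (3.6 / 31) * 100
Step 3: Crimp% = 0.116129 * 100 = 11.6129% ≈ 11.6%

11.6%


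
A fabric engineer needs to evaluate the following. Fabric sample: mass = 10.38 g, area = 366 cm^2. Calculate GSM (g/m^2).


Formula: GSM = mass_g / area_m2
Step 1: Convert area: 366 cm^2 = 366 / 10000 = 0.0366 m^2
Step 2: GSM = 10.38 g / 0.0366 m^2 = 283.6 g/m^2

283.6 g/m^2


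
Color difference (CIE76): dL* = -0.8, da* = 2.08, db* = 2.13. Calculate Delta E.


Formula: Delta E = sqrt(dL*^2 + da*^2 + db*^2)
Step 1: dL*^2 = (-0.8)^2 = 0.64
Step 2: da*^2 = 2.08^2 = 4.3264
Step 3: db*^2 = 2.13^2 = 4.5369
Step 4: Sum = 0.64 + 4.3264 + 4.5369 = 9.5033
Step 5: Delta E = sqrt(9.5033) = 3.08

3.08 Delta E


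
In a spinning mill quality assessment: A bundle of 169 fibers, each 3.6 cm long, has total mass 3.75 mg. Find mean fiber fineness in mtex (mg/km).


Formula: fineness (mtex) = mass (mg) / total length (km) = (mass_mg / total_length_m) * 1000
Step 1: Convert fiber length: 3.6 cm = 0.036 m
Step 2: Total fiber length = 169 * 0.036 = 6.084 m
Step 3: Linear density = 3.75 mg / 6.084 m = 0.6164 mg/m
Step 4: fineness = 0.6164 * 1000 = 616.4 mtex

616.4 mtex


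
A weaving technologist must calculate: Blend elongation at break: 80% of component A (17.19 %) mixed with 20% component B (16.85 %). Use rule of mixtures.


Formula: Blend property = (fraction_A * property_A) + (fraction_B * property_B)
Step 1: Contribution A = 80/100 * 17.19 % = 13.752 %
Step 2: Contribution B = 20/100 * 16.85 % = 3.37 %
Step 3: Blend elongation at break = 13.752 + 3.37 = 17.122 %

17.122 %


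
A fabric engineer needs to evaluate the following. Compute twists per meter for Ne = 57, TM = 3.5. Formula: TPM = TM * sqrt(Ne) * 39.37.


Formula: TPM = TM * sqrt(Ne) * 39.37
Step 1: sqrt(Ne) = sqrt(57) = 7.5498
Step 2: TM * sqrt(Ne) = 3.5 * 7.5498 = 26.4243
Step 3: TPM = 26.4243 * 39.37 = 1040 twists/m

1040 twists/m


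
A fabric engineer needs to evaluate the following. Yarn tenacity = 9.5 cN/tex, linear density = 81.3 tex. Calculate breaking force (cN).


Formula: Breaking force = Tenacity * Linear density
F = 9.5 cN/tex * 81.3 tex
F = 772.35 cN

772.35 cN


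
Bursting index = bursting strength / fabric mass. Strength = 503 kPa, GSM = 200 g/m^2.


Formula: Bursting Index = Bursting Strength / Fabric GSM
BI = 503 kPa / 200 g/m^2
BI = 2.515 kPa/(g/m^2)

2.515 kPa/(g/m^2)


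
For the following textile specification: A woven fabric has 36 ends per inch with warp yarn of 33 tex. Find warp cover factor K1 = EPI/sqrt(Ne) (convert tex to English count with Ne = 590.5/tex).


Formula: K1 = EPI / sqrt(Ne), with Ne = 590.5 / tex_warp
Step 1: Ne = 590.5 / 33 = 17.894
Step 2: sqrt(Ne) = sqrt(17.894) = 4.2301
Step 3: K1 = 36 / 4.2301 = 8.5

8.5


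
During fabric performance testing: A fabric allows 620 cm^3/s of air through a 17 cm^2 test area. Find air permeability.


Formula: Air Permeability = Airflow / Test Area
AP = 620 cm^3/s / 17 cm^2
AP = 36.5 cm^3/s/cm^2

36.5 cm^3/s/cm^2


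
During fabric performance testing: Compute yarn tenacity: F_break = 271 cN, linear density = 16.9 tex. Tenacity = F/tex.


Formula: Tenacity = Breaking force / Linear density
Tenacity = 271 cN / 16.9 tex
Tenacity = 16.04 cN/tex

16.04 cN/tex


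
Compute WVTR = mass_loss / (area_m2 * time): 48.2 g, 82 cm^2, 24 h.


Formula: WVTR = mass_loss / (area * time)
Step 1: Convert area: 82 cm^2 = 0.0082 m^2
Step 2: WVTR = 48.2 g / (0.0082 m^2 * 24 h)
Step 3: WVTR = 48.2 / 0.1968 = 244.9 g/m^2/h

244.9 g/m^2/h


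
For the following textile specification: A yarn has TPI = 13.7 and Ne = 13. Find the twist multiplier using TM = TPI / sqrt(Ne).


Formula: TM = TPI / sqrt(Ne)
Step 1: sqrt(Ne) = sqrt(13) = 3.6056
Step 2: TM = 13.7 / 3.6056 = 3.80

3.80 TM


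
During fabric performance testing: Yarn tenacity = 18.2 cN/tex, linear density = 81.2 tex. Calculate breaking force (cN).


Formula: Breaking force = Tenacity * Linear density
F = 18.2 cN/tex * 81.2 tex
F = 1477.84 cN

1477.84 cN


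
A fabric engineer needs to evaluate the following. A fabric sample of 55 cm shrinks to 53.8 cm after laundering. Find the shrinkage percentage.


Formula: Shrinkage% = ((L_before - L_after) / L_before) * 100
Step 1: Shrinkage = 55 - 53.8 = 1.2 cm
Step 2: Shrinkage% = (1.2 / 55) * 100
Step 3: Shrinkage% = 0.021818 * 100 = 2.1818% ≈ 2.2%

2.2%


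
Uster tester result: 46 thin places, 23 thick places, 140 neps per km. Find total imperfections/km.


Formula: Total = thin places + thick places + neps
Total = 46 + 23 + 140
Total = 209 imperfections/km

209 imperfections/km


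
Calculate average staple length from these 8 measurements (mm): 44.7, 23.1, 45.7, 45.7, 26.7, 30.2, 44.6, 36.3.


Formula: Mean = sum of lengths / count
Sum = 44.7 + 23.1 + 45.7 + 45.7 + 26.7 + 30.2 + 44.6 + 36.3
Sum = 297.0 mm
Mean = 297.0 / 8 = 37.13 mm

37.13 mm


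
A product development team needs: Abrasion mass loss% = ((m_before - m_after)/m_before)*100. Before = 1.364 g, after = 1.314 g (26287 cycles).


Formula: Mass loss% = ((m_before - m_after) / m_before) * 100
Step 1: Mass loss = 1.364 - 1.314 = 0.05 g
Step 2: Ratio = 0.05 / 1.364 = 0.0366569
Step 3: Mass loss% = 0.0366569 * 100 = 3.66569% ≈ 3.67%

3.67%


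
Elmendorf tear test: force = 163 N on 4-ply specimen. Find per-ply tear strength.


Formula: Per-ply strength = Total force / Number of plies
Per-ply = 163 N / 4
Per-ply = 40.75 N

40.75 N


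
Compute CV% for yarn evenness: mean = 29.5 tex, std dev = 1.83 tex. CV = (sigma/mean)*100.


Formula: CV% = (standard deviation / mean) * 100
Step 1: Ratio = 1.83 / 29.5 = 0.062034
Step 2: CV% = 0.062034 * 100 = 6.2034% ≈ 6.2%

6.2%


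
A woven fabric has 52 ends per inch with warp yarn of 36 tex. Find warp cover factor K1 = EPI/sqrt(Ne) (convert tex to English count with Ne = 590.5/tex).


Formula: K1 = EPI / sqrt(Ne), with Ne = 590.5 / tex_warp
Step 1: Ne = 590.5 / 36 = 16.403
Step 2: sqrt(Ne) = sqrt(16.403) = 4.0501
Step 3: K1 = 52 / 4.0501 = 12.8

12.8


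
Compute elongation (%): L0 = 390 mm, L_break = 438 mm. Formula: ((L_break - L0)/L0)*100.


Formula: Elongation (%) = ((L_break - L0) / L0) * 100
Step 1: Extension = 438 - 390 = 48 mm
Step 2: Elongation = (48 / 390) * 100
Step 3: Elongation = 0.123077 * 100 = 12.3077% ≈ 12.3%

12.3%


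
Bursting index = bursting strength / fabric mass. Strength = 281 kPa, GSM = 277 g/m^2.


Formula: Bursting Index = Bursting Strength / Fabric GSM
BI = 281 kPa / 277 g/m^2
BI = 1.014 kPa/(g/m^2)

1.014 kPa/(g/m^2)


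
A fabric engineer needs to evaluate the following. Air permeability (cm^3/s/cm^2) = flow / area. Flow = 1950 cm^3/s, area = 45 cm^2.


Formula: Air Permeability = Airflow / Test Area
AP = 1950 cm^3/s / 45 cm^2
AP = 43.3 cm^3/s/cm^2

43.3 cm^3/s/cm^2


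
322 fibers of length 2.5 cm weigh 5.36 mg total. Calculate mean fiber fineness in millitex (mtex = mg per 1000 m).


Formula: fineness (mtex) = mass (mg) / total length (km) = (mass_mg / total_length_m) * 1000
Step 1: Convert fiber length: 2.5 cm = 0.025 m
Step 2: Total fiber length = 322 * 0.025 = 8.05 m
Step 3: Linear density = 5.36 mg / 8.05 m = 0.6658 mg/m
Step 4: fineness = 0.6658 * 1000 = 665.8 mtex

665.8 mtex


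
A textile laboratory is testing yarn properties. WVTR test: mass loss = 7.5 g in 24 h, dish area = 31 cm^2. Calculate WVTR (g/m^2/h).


Formula: WVTR = mass_loss / (area * time)
Step 1: Convert area: 31 cm^2 = 0.0031 m^2
Step 2: WVTR = 7.5 g / (0.0031 m^2 * 24 h)
Step 3: WVTR = 7.5 / 0.0744 = 100.8 g/m^2/h

100.8 g/m^2/h


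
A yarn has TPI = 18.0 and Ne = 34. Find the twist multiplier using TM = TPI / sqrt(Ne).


Formula: TM = TPI / sqrt(Ne)
Step 1: sqrt(Ne) = sqrt(34) = 5.831
Step 2: TM = 18.0 / 5.831 = 3.09

3.09 TM


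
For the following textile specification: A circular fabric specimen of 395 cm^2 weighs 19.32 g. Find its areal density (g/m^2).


Formula: GSM = mass_g / area_m2
Step 1: Convert area: 395 cm^2 = 395 / 10000 = 0.0395 m^2
Step 2: GSM = 19.32 g / 0.0395 m^2 = 489.1 g/m^2

489.1 g/m^2


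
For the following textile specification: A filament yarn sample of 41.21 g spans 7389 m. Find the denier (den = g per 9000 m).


Formula: den = (mass_g / length_m) * 9000
Substituting: den = (41.21 / 7389) * 9000
Intermediate: 41.21 / 7389 = 0.00557721 g/m
den = 0.00557721 * 9000 = 50.2 denier

50.2 denier


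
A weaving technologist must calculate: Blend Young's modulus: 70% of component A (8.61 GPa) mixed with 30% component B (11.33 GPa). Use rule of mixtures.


Formula: Blend property = (fraction_A * property_A) + (fraction_B * property_B)
Step 1: Contribution A = 70/100 * 8.61 GPa = 6.027 GPa
Step 2: Contribution B = 30/100 * 11.33 GPa = 3.399 GPa
Step 3: Blend Young's modulus = 6.027 + 3.399 = 9.426 GPa

9.426 GPa


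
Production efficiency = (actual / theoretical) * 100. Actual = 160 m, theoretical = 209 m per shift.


Formula: Efficiency% = (Actual output / Theoretical output) * 100
Efficiency% = (160 / 209) * 100
Efficiency% = 0.76555 * 100 = 76.555% ≈ 76.6%

76.6%


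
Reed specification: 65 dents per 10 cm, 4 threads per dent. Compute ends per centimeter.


Formula: EPC = (dents per 10 cm * ends per dent) / 10
Step 1: Total ends per 10 cm = 65 * 4 = 260
Step 2: EPC = 260 / 10 = 26.0 ends/cm

26.0 ends/cm


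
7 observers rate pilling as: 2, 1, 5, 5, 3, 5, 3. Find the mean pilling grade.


Formula: Mean = sum / count
Sum = 2 + 1 + 5 + 5 + 3 + 5 + 3 = 24
Mean = 24 / 7 = 3.4

3.4


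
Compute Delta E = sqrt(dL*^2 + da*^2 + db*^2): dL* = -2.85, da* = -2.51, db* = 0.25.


Formula: Delta E = sqrt(dL*^2 + da*^2 + db*^2)
Step 1: dL*^2 = (-2.85)^2 = 8.1225
Step 2: da*^2 = (-2.51)^2 = 6.3001
Step 3: db*^2 = 0.25^2 = 0.0625
Step 4: Sum = 8.1225 + 6.3001 + 0.0625 = 14.4851
Step 5: Delta E = sqrt(14.4851) = 3.81

3.81 Delta E


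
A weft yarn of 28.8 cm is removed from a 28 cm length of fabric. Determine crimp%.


Formula: Crimp% = ((L_yarn - L_fabric) / L_fabric) * 100
Step 1: Extension = 28.8 - 28 = 0.8 cm
Step 2: Crimp% = (0.8 / 28) * 100
Step 3: Crimp% = 0.028571 * 100 = 2.8571% ≈ 2.9%

2.9%


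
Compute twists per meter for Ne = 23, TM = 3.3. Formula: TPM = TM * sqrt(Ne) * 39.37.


Formula: TPM = TM * sqrt(Ne) * 39.37
Step 1: sqrt(Ne) = sqrt(23) = 4.7958
Step 2: TM * sqrt(Ne) = 3.3 * 4.7958 = 15.8261
Step 3: TPM = 15.8261 * 39.37 = 623 twists/m

623 twists/m


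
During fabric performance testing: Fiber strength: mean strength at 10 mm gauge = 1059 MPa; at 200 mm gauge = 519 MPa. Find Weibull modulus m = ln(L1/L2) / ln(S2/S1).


Formula: m = ln(L1/L2) / ln(S2/S1)
Step 1: ln(L1/L2) = ln(10/200) = -2.99573
Step 2: S2/S1 = 519/1059 = 0.49008
Step 3: ln(S2/S1) = ln(0.49008) = -0.71319
Step 4: m = -2.99573 / -0.71319 = 4.20

4.20 (Weibull m)


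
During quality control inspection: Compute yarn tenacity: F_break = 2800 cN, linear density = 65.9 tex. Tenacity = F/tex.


Formula: Tenacity = Breaking force / Linear density
Tenacity = 2800 cN / 65.9 tex
Tenacity = 42.49 cN/tex

42.49 cN/tex


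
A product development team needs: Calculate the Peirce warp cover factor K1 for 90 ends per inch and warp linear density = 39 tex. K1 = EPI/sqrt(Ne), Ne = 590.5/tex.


Formula: K1 = EPI / sqrt(Ne), with Ne = 590.5 / tex_warp
Step 1: Ne = 590.5 / 39 = 15.141
Step 2: sqrt(Ne) = sqrt(15.141) = 3.8911
Step 3: K1 = 90 / 3.8911 = 23.1

23.1


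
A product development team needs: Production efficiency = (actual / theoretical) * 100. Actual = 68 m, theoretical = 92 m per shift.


Formula: Efficiency% = (Actual output / Theoretical output) * 100
Efficiency% = (68 / 92) * 100
Efficiency% = 0.73913 * 100 = 73.913% ≈ 73.9%

73.9%


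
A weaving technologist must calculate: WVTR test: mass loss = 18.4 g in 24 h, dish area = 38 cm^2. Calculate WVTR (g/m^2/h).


Formula: WVTR = mass_loss / (area * time)
Step 1: Convert area: 38 cm^2 = 0.0038 m^2
Step 2: WVTR = 18.4 g / (0.0038 m^2 * 24 h)
Step 3: WVTR = 18.4 / 0.0912 = 201.8 g/m^2/h

201.8 g/m^2/h


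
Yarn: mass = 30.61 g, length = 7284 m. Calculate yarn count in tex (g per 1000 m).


Formula: Tex = (mass_g / length_m) * 1000
Substituting: Tex = (30.61 / 7284) * 1000
Intermediate: 30.61 / 7284 = 0.00420236 g/m
Tex = 0.00420236 * 1000 = 4.20 tex

4.20 tex


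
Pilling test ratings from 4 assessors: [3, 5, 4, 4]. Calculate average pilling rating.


Formula: Mean = sum / count
Sum = 3 + 5 + 4 + 4 = 16
Mean = 16 / 4 = 4.0

4.0


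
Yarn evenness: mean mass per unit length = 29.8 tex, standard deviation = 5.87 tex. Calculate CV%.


Formula: CV% = (standard deviation / mean) * 100
Step 1: Ratio = 5.87 / 29.8 = 0.19698
Step 2: CV% = 0.19698 * 100 = 19.698% ≈ 19.7%

19.7%


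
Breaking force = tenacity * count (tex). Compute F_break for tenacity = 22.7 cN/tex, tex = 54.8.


Formula: Breaking force = Tenacity * Linear density
F = 22.7 cN/tex * 54.8 tex
F = 1243.96 cN

1243.96 cN


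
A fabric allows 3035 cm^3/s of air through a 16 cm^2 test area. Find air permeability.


Formula: Air Permeability = Airflow / Test Area
AP = 3035 cm^3/s / 16 cm^2
AP = 189.7 cm^3/s/cm^2

189.7 cm^3/s/cm^2


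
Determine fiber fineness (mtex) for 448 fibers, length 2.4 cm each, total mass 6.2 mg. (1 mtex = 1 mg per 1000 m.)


Formula: fineness (mtex) = mass (mg) / total length (km) = (mass_mg / total_length_m) * 1000
Step 1: Convert fiber length: 2.4 cm = 0.024 m
Step 2: Total fiber length = 448 * 0.024 = 10.752 m
Step 3: Linear density = 6.2 mg / 10.752 m = 0.5766 mg/m
Step 4: fineness = 0.5766 * 1000 = 576.6 mtex

576.6 mtex


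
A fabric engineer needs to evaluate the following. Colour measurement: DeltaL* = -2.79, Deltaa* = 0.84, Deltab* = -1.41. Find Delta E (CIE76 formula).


Formula: Delta E = sqrt(dL*^2 + da*^2 + db*^2)
Step 1: dL*^2 = (-2.79)^2 = 7.7841
Step 2: da*^2 = 0.84^2 = 0.7056
Step 3: db*^2 = (-1.41)^2 = 1.9881
Step 4: Sum = 7.7841 + 0.7056 + 1.9881 = 10.4778
Step 5: Delta E = sqrt(10.4778) = 3.24

3.24 Delta E


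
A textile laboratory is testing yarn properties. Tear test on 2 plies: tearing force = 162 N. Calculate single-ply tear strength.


Formula: Per-ply strength = Total force / Number of plies
Per-ply = 162 N / 2
Per-ply = 81 N

81 N


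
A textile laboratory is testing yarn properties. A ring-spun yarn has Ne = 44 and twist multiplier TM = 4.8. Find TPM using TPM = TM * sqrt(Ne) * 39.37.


Formula: TPM = TM * sqrt(Ne) * 39.37
Step 1: sqrt(Ne) = sqrt(44) = 6.6332
Step 2: TM * sqrt(Ne) = 4.8 * 6.6332 = 31.8394
Step 3: TPM = 31.8394 * 39.37 = 1254 twists/m

1254 twists/m


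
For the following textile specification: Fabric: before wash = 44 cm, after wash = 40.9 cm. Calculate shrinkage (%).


Formula: Shrinkage% = ((L_before - L_after) / L_before) * 100
Step 1: Shrinkage = 44 - 40.9 = 3.1 cm
Step 2: Shrinkage% = (3.1 / 44) * 100
Step 3: Shrinkage% = 0.070455 * 100 = 7.0455% ≈ 7.0%

7.0%


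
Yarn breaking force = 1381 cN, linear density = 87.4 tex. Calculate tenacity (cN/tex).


Formula: Tenacity = Breaking force / Linear density
Tenacity = 1381 cN / 87.4 tex
Tenacity = 15.80 cN/tex

15.80 cN/tex


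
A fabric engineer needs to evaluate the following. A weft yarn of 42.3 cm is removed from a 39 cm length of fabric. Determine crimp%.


Formula: Crimp% = ((L_yarn - L_fabric) / L_fabric) * 100
Step 1: Extension = 42.3 - 39 = 3.3 cm
Step 2: Crimp% = (3.3 / 39) * 100
Step 3: Crimp% = 0.084615 * 100 = 8.4615% ≈ 8.5%

8.5%


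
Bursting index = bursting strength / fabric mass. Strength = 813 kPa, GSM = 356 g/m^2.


Formula: Bursting Index = Bursting Strength / Fabric GSM
BI = 813 kPa / 356 g/m^2
BI = 2.284 kPa/(g/m^2)

2.284 kPa/(g/m^2)


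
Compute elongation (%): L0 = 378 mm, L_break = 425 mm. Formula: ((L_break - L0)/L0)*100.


Formula: Elongation (%) = ((L_break - L0) / L0) * 100
Step 1: Extension = 425 - 378 = 47 mm
Step 2: Elongation = (47 / 378) * 100
Step 3: Elongation = 0.124339 * 100 = 12.4339% ≈ 12.4%

12.4%


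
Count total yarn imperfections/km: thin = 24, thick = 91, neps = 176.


Formula: Total = thin places + thick places + neps
Total = 24 + 91 + 176
Total = 291 imperfections/km

291 imperfections/km


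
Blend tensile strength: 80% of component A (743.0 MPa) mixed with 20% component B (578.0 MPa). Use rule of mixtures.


Formula: Blend property = (fraction_A * property_A) + (fraction_B * property_B)
Step 1: Contribution A = 80/100 * 743.0 MPa = 594.4 MPa
Step 2: Contribution B = 20/100 * 578.0 MPa = 115.6 MPa
Step 3: Blend tensile strength = 594.4 + 115.6 = 710.0 MPa

710.0 MPa


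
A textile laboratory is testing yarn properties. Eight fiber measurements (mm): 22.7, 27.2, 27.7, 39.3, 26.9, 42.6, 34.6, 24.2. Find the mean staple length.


Formula: Mean = sum of lengths / count
Sum = 22.7 + 27.2 + 27.7 + 39.3 + 26.9 + 42.6 + 34.6 + 24.2
Sum = 245.2 mm
Mean = 245.2 / 8 = 30.65 mm

30.65 mm


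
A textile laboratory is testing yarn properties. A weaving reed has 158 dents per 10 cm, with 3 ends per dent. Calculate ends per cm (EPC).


Formula: EPC = (dents per 10 cm * ends per dent) / 10
Step 1: Total ends per 10 cm = 158 * 3 = 474
Step 2: EPC = 474 / 10 = 47.4 ends/cm

47.4 ends/cm


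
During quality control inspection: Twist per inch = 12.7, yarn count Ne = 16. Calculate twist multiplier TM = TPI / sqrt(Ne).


Formula: TM = TPI / sqrt(Ne)
Step 1: sqrt(Ne) = sqrt(16) = 4
Step 2: TM = 12.7 / 4 = 3.18

3.18 TM


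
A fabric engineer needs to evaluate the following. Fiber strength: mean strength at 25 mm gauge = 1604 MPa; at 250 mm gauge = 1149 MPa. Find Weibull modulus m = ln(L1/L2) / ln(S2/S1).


Formula: m = ln(L1/L2) / ln(S2/S1)
Step 1: ln(L1/L2) = ln(25/250) = -2.30259
Step 2: S2/S1 = 1149/1604 = 0.71633
Step 3: ln(S2/S1) = ln(0.71633) = -0.33361
Step 4: m = -2.30259 / -0.33361 = 6.90

6.90 (Weibull m)


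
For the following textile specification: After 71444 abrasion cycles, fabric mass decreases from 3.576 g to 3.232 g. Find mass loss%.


Formula: Mass loss% = ((m_before - m_after) / m_before) * 100
Step 1: Mass loss = 3.576 - 3.232 = 0.344 g
Step 2: Ratio = 0.344 / 3.576 = 0.0961969
Step 3: Mass loss% = 0.0961969 * 100 = 9.61969% ≈ 9.62%

9.62%


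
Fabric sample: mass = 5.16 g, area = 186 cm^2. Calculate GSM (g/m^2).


Formula: GSM = mass_g / area_m2
Step 1: Convert area: 186 cm^2 = 186 / 10000 = 0.0186 m^2
Step 2: GSM = 5.16 g / 0.0186 m^2 = 277.4 g/m^2

277.4 g/m^2


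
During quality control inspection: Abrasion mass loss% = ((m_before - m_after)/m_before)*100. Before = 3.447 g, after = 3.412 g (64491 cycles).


Formula: Mass loss% = ((m_before - m_after) / m_before) * 100
Step 1: Mass loss = 3.447 - 3.412 = 0.035 g
Step 2: Ratio = 0.035 / 3.447 = 0.0101538
Step 3: Mass loss% = 0.0101538 * 100 = 1.01538% ≈ 1.02%

1.02%


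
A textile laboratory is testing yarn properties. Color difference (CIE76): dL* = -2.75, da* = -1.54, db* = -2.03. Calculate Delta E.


Formula: Delta E = sqrt(dL*^2 + da*^2 + db*^2)
Step 1: dL*^2 = (-2.75)^2 = 7.5625
Step 2: da*^2 = (-1.54)^2 = 2.3716
Step 3: db*^2 = (-2.03)^2 = 4.1209
Step 4: Sum = 7.5625 + 2.3716 + 4.1209 = 14.055
Step 5: Delta E = sqrt(14.055) = 3.75

3.75 Delta E


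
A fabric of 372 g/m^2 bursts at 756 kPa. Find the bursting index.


Formula: Bursting Index = Bursting Strength / Fabric GSM
BI = 756 kPa / 372 g/m^2
BI = 2.032 kPa/(g/m^2)

2.032 kPa/(g/m^2)


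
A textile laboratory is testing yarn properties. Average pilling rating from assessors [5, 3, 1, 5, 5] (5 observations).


Formula: Mean = sum / count
Sum = 5 + 3 + 1 + 5 + 5 = 19
Mean = 19 / 5 = 3.8

3.8


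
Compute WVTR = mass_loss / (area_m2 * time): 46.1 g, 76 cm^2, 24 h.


Formula: WVTR = mass_loss / (area * time)
Step 1: Convert area: 76 cm^2 = 0.0076 m^2
Step 2: WVTR = 46.1 g / (0.0076 m^2 * 24 h)
Step 3: WVTR = 46.1 / 0.1824 = 252.7 g/m^2/h

252.7 g/m^2/h


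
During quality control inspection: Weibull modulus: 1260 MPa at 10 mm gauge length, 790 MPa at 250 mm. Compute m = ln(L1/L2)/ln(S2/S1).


Formula: m = ln(L1/L2) / ln(S2/S1)
Step 1: ln(L1/L2) = ln(10/250) = -3.21888
Step 2: S2/S1 = 790/1260 = 0.62698
Step 3: ln(S2/S1) = ln(0.62698) = -0.46684
Step 4: m = -3.21888 / -0.46684 = 6.90

6.90 (Weibull m)


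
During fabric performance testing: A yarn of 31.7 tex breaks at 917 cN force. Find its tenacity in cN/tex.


Formula: Tenacity = Breaking force / Linear density
Tenacity = 917 cN / 31.7 tex
Tenacity = 28.93 cN/tex

28.93 cN/tex


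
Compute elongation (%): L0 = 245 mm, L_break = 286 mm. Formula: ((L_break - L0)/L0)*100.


Formula: Elongation (%) = ((L_break - L0) / L0) * 100
Step 1: Extension = 286 - 245 = 41 mm
Step 2: Elongation = (41 / 245) * 100
Step 3: Elongation = 0.167347 * 100 = 16.7347% ≈ 16.7%

16.7%


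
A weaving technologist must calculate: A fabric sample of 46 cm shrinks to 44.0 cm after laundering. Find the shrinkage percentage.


Formula: Shrinkage% = ((L_before - L_after) / L_before) * 100
Step 1: Shrinkage = 46 - 44.0 = 2.0 cm
Step 2: Shrinkage% = (2.0 / 46) * 100
Step 3: Shrinkage% = 0.043478 * 100 = 4.3478% ≈ 4.3%

4.3%


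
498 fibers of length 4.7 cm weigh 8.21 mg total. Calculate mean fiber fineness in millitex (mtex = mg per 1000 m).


Formula: fineness (mtex) = mass (mg) / total length (km) = (mass_mg / total_length_m) * 1000
Step 1: Convert fiber length: 4.7 cm = 0.047 m
Step 2: Total fiber length = 498 * 0.047 = 23.406 m
Step 3: Linear density = 8.21 mg / 23.406 m = 0.3508 mg/m
Step 4: fineness = 0.3508 * 1000 = 350.8 mtex

350.8 mtex


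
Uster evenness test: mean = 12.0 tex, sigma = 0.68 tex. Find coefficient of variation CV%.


Formula: CV% = (standard deviation / mean) * 100
Step 1: Ratio = 0.68 / 12.0 = 0.056667
Step 2: CV% = 0.056667 * 100 = 5.6667% ≈ 5.7%

5.7%


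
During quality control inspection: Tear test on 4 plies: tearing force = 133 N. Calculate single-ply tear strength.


Formula: Per-ply strength = Total force / Number of plies
Per-ply = 133 N / 4
Per-ply = 33.25 N

33.25 N


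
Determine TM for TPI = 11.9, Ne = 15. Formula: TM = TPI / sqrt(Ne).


Formula: TM = TPI / sqrt(Ne)
Step 1: sqrt(Ne) = sqrt(15) = 3.873
Step 2: TM = 11.9 / 3.873 = 3.07

3.07 TM


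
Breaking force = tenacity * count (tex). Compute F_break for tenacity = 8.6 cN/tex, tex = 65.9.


Formula: Breaking force = Tenacity * Linear density
F = 8.6 cN/tex * 65.9 tex
F = 566.74 cN

566.74 cN


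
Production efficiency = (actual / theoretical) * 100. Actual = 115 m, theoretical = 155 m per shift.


Formula: Efficiency% = (Actual output / Theoretical output) * 100
Efficiency% = (115 / 155) * 100
Efficiency% = 0.741935 * 100 = 74.1935% ≈ 74.2%

74.2%


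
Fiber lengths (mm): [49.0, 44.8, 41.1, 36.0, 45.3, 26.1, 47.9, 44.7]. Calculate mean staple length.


Formula: Mean = sum of lengths / count
Sum = 49.0 + 44.8 + 41.1 + 36.0 + 45.3 + 26.1 + 47.9 + 44.7
Sum = 334.9 mm
Mean = 334.9 / 8 = 41.86 mm

41.86 mm


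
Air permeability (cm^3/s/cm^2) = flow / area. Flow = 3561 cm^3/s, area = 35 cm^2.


Formula: Air Permeability = Airflow / Test Area
AP = 3561 cm^3/s / 35 cm^2
AP = 101.7 cm^3/s/cm^2

101.7 cm^3/s/cm^2


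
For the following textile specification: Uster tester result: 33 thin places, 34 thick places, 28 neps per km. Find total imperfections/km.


Formula: Total = thin places + thick places + neps
Total = 33 + 34 + 28
Total = 95 imperfections/km

95 imperfections/km


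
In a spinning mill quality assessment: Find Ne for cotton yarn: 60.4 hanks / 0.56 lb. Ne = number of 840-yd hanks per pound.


Formula: Ne = hanks / mass_lb
Substituting: Ne = 60.4 / 0.56
Ne = 107.9

107.9 Ne


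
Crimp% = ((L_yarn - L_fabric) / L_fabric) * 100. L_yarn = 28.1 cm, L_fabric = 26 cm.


Formula: Crimp% = ((L_yarn - L_fabric) / L_fabric) * 100
Step 1: Extension = 28.1 - 26 = 2.1 cm
Step 2: Crimp% = (2.1 / 26) * 100
Step 3: Crimp% = 0.080769 * 100 = 8.0769% ≈ 8.1%

8.1%


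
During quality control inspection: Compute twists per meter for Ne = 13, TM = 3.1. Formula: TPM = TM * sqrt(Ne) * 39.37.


Formula: TPM = TM * sqrt(Ne) * 39.37
Step 1: sqrt(Ne) = sqrt(13) = 3.6056
Step 2: TM * sqrt(Ne) = 3.1 * 3.6056 = 11.1774
Step 3: TPM = 11.1774 * 39.37 = 440 twists/m

440 twists/m


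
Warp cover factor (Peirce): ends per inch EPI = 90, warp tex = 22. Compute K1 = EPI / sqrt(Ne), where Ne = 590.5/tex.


Formula: K1 = EPI / sqrt(Ne), with Ne = 590.5 / tex_warp
Step 1: Ne = 590.5 / 22 = 26.841
Step 2: sqrt(Ne) = sqrt(26.841) = 5.1808
Step 3: K1 = 90 / 5.1808 = 17.4

17.4


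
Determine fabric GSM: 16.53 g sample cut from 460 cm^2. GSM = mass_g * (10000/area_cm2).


Formula: GSM = mass_g / area_m2
Step 1: Convert area: 460 cm^2 = 460 / 10000 = 0.046 m^2
Step 2: GSM = 16.53 g / 0.046 m^2 = 359.3 g/m^2

359.3 g/m^2


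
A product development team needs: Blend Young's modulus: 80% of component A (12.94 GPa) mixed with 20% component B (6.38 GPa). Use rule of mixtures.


Formula: Blend property = (fraction_A * property_A) + (fraction_B * property_B)
Step 1: Contribution A = 80/100 * 12.94 GPa = 10.352 GPa
Step 2: Contribution B = 20/100 * 6.38 GPa = 1.276 GPa
Step 3: Blend Young's modulus = 10.352 + 1.276 = 11.628 GPa

11.628 GPa


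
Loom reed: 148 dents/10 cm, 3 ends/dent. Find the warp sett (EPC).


Formula: EPC = (dents per 10 cm * ends per dent) / 10
Step 1: Total ends per 10 cm = 148 * 3 = 444
Step 2: EPC = 444 / 10 = 44.4 ends/cm

44.4 ends/cm


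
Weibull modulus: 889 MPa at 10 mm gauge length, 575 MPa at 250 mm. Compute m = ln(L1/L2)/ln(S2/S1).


Formula: m = ln(L1/L2) / ln(S2/S1)
Step 1: ln(L1/L2) = ln(10/250) = -3.21888
Step 2: S2/S1 = 575/889 = 0.64679
Step 3: ln(S2/S1) = ln(0.64679) = -0.43573
Step 4: m = -3.21888 / -0.43573 = 7.39

7.39 (Weibull m)


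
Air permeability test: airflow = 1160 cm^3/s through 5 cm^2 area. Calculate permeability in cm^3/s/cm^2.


Formula: Air Permeability = Airflow / Test Area
AP = 1160 cm^3/s / 5 cm^2
AP = 232.0 cm^3/s/cm^2

232.0 cm^3/s/cm^2


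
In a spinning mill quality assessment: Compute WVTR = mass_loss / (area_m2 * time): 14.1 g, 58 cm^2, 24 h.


Formula: WVTR = mass_loss / (area * time)
Step 1: Convert area: 58 cm^2 = 0.0058 m^2
Step 2: WVTR = 14.1 g / (0.0058 m^2 * 24 h)
Step 3: WVTR = 14.1 / 0.1392 = 101.3 g/m^2/h

101.3 g/m^2/h


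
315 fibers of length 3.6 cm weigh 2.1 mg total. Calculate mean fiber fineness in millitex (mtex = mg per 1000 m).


Formula: fineness (mtex) = mass (mg) / total length (km) = (mass_mg / total_length_m) * 1000
Step 1: Convert fiber length: 3.6 cm = 0.036 m
Step 2: Total fiber length = 315 * 0.036 = 11.34 m
Step 3: Linear density = 2.1 mg / 11.34 m = 0.1852 mg/m
Step 4: fineness = 0.1852 * 1000 = 185.2 mtex

185.2 mtex


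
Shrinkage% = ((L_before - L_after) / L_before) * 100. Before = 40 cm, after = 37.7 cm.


Formula: Shrinkage% = ((L_before - L_after) / L_before) * 100
Step 1: Shrinkage = 40 - 37.7 = 2.3 cm
Step 2: Shrinkage% = (2.3 / 40) * 100
Step 3: Shrinkage% = 0.0575 * 100 = 5.75% ≈ 5.8%

5.8%


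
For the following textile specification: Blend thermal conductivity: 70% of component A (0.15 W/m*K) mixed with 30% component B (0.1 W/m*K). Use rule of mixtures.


Formula: Blend property = (fraction_A * property_A) + (fraction_B * property_B)
Step 1: Contribution A = 70/100 * 0.15 W/m*K = 0.105 W/m*K
Step 2: Contribution B = 30/100 * 0.1 W/m*K = 0.03 W/m*K
Step 3: Blend thermal conductivity = 0.105 + 0.03 = 0.135 W/m*K

0.135 W/m*K


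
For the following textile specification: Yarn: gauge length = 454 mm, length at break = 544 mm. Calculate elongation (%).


Formula: Elongation (%) = ((L_break - L0) / L0) * 100
Step 1: Extension = 544 - 454 = 90 mm
Step 2: Elongation = (90 / 454) * 100
Step 3: Elongation = 0.198238 * 100 = 19.8238% ≈ 19.8%

19.8%


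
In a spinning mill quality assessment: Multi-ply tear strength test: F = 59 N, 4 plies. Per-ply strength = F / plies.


Formula: Per-ply strength = Total force / Number of plies
Per-ply = 59 N / 4
Per-ply = 14.75 N

14.75 N


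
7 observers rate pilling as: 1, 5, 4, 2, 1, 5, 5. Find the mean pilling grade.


Formula: Mean = sum / count
Sum = 1 + 5 + 4 + 2 + 1 + 5 + 5 = 23
Mean = 23 / 7 = 3.3

3.3


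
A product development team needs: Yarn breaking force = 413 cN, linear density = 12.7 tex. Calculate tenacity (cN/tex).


Formula: Tenacity = Breaking force / Linear density
Tenacity = 413 cN / 12.7 tex
Tenacity = 32.52 cN/tex

32.52 cN/tex


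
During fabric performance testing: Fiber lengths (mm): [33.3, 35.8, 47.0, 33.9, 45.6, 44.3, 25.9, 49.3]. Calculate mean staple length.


Formula: Mean = sum of lengths / count
Sum = 33.3 + 35.8 + 47.0 + 33.9 + 45.6 + 44.3 + 25.9 + 49.3
Sum = 315.1 mm
Mean = 315.1 / 8 = 39.39 mm

39.39 mm


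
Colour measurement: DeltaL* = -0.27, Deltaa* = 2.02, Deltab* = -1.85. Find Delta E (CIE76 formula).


Formula: Delta E = sqrt(dL*^2 + da*^2 + db*^2)
Step 1: dL*^2 = (-0.27)^2 = 0.0729
Step 2: da*^2 = 2.02^2 = 4.0804
Step 3: db*^2 = (-1.85)^2 = 3.4225
Step 4: Sum = 0.0729 + 4.0804 + 3.4225 = 7.5758
Step 5: Delta E = sqrt(7.5758) = 2.75

2.75 Delta E


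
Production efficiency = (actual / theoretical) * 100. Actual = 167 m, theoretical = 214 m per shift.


Formula: Efficiency% = (Actual output / Theoretical output) * 100
Efficiency% = (167 / 214) * 100
Efficiency% = 0.780374 * 100 = 78.0374% ≈ 78.0%

78.0%


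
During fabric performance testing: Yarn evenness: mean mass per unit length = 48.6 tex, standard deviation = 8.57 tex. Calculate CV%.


Formula: CV% = (standard deviation / mean) * 100
Step 1: Ratio = 8.57 / 48.6 = 0.176337
Step 2: CV% = 0.176337 * 100 = 17.6337% ≈ 17.6%

17.6%


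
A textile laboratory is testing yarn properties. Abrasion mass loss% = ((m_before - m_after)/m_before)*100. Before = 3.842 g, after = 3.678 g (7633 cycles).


Formula: Mass loss% = ((m_before - m_after) / m_before) * 100
Step 1: Mass loss = 3.842 - 3.678 = 0.164 g
Step 2: Ratio = 0.164 / 3.842 = 0.0426861
Step 3: Mass loss% = 0.0426861 * 100 = 4.26861% ≈ 4.27%

4.27%


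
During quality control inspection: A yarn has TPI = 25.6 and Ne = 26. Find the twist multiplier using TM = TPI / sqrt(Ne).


Formula: TM = TPI / sqrt(Ne)
Step 1: sqrt(Ne) = sqrt(26) = 5.099
Step 2: TM = 25.6 / 5.099 = 5.02

5.02 TM


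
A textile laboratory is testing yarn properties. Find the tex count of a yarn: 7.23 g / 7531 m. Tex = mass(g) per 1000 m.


Formula: Tex = (mass_g / length_m) * 1000
Substituting: Tex = (7.23 / 7531) * 1000
Intermediate: 7.23 / 7531 = 0.00096003 g/m
Tex = 0.00096003 * 1000 = 0.96 tex

0.96 tex


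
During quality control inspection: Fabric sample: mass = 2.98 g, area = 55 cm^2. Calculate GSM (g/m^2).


Formula: GSM = mass_g / area_m2
Step 1: Convert area: 55 cm^2 = 55 / 10000 = 0.0055 m^2
Step 2: GSM = 2.98 g / 0.0055 m^2 = 541.8 g/m^2

541.8 g/m^2


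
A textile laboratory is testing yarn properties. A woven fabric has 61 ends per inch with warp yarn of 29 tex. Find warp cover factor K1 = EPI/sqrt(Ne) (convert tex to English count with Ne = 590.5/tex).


Formula: K1 = EPI / sqrt(Ne), with Ne = 590.5 / tex_warp
Step 1: Ne = 590.5 / 29 = 20.362
Step 2: sqrt(Ne) = sqrt(20.362) = 4.5124
Step 3: K1 = 61 / 4.5124 = 13.5

13.5


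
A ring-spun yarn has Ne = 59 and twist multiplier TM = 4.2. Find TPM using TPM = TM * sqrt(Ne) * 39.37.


Formula: TPM = TM * sqrt(Ne) * 39.37
Step 1: sqrt(Ne) = sqrt(59) = 7.6811
Step 2: TM * sqrt(Ne) = 4.2 * 7.6811 = 32.2606
Step 3: TPM = 32.2606 * 39.37 = 1270 twists/m

1270 twists/m


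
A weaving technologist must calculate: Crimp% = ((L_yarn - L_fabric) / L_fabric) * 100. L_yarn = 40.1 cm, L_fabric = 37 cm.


Formula: Crimp% = ((L_yarn - L_fabric) / L_fabric) * 100
Step 1: Extension = 40.1 - 37 = 3.1 cm
Step 2: Crimp% = (3.1 / 37) * 100
Step 3: Crimp% = 0.083784 * 100 = 8.3784% ≈ 8.4%

8.4%


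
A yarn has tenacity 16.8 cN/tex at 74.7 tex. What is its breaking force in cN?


Formula: Breaking force = Tenacity * Linear density
F = 16.8 cN/tex * 74.7 tex
F = 1254.96 cN

1254.96 cN


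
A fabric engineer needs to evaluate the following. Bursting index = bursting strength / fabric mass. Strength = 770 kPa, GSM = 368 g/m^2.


Formula: Bursting Index = Bursting Strength / Fabric GSM
BI = 770 kPa / 368 g/m^2
BI = 2.092 kPa/(g/m^2)

2.092 kPa/(g/m^2)


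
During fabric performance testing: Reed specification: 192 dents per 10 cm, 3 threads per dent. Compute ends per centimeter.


Formula: EPC = (dents per 10 cm * ends per dent) / 10
Step 1: Total ends per 10 cm = 192 * 3 = 576
Step 2: EPC = 576 / 10 = 57.6 ends/cm

57.6 ends/cm


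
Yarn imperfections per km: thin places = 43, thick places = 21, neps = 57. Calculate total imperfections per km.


Formula: Total = thin places + thick places + neps
Total = 43 + 21 + 57
Total = 121 imperfections/km

121 imperfections/km


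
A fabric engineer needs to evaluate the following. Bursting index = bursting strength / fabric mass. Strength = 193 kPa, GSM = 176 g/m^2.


Formula: Bursting Index = Bursting Strength / Fabric GSM
BI = 193 kPa / 176 g/m^2
BI = 1.097 kPa/(g/m^2)

1.097 kPa/(g/m^2)


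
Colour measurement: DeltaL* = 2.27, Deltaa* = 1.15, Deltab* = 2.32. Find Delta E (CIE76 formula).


Formula: Delta E = sqrt(dL*^2 + da*^2 + db*^2)
Step 1: dL*^2 = 2.27^2 = 5.1529
Step 2: da*^2 = 1.15^2 = 1.3225
Step 3: db*^2 = 2.32^2 = 5.3824
Step 4: Sum = 5.1529 + 1.3225 + 5.3824 = 11.8578
Step 5: Delta E = sqrt(11.8578) = 3.44

3.44 Delta E


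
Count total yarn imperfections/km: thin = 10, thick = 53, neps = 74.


Formula: Total = thin places + thick places + neps
Total = 10 + 53 + 74
Total = 137 imperfections/km

137 imperfections/km


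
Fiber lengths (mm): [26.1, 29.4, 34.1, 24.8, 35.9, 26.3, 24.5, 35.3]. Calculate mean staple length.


Formula: Mean = sum of lengths / count
Sum = 26.1 + 29.4 + 34.1 + 24.8 + 35.9 + 26.3 + 24.5 + 35.3
Sum = 236.4 mm
Mean = 236.4 / 8 = 29.55 mm

29.55 mm


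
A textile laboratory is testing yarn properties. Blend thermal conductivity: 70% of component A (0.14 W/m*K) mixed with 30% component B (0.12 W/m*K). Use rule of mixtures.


Formula: Blend property = (fraction_A * property_A) + (fraction_B * property_B)
Step 1: Contribution A = 70/100 * 0.14 W/m*K = 0.098 W/m*K
Step 2: Contribution B = 30/100 * 0.12 W/m*K = 0.036 W/m*K
Step 3: Blend thermal conductivity = 0.098 + 0.036 = 0.134 W/m*K

0.134 W/m*K


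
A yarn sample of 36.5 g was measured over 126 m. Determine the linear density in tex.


Formula: Tex = (mass_g / length_m) * 1000
Substituting: Tex = (36.5 / 126) * 1000
Intermediate: 36.5 / 126 = 0.28968254 g/m
Tex = 0.28968254 * 1000 = 289.68 tex

289.68 tex


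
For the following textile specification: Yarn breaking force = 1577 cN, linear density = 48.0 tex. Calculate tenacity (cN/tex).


Formula: Tenacity = Breaking force / Linear density
Tenacity = 1577 cN / 48.0 tex
Tenacity = 32.85 cN/tex

32.85 cN/tex


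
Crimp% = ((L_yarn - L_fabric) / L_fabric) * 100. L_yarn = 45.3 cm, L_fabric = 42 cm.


Formula: Crimp% = ((L_yarn - L_fabric) / L_fabric) * 100
Step 1: Extension = 45.3 - 42 = 3.3 cm
Step 2: Crimp% = (3.3 / 42) * 100
Step 3: Crimp% = 0.078571 * 100 = 7.8571% ≈ 7.9%

7.9%


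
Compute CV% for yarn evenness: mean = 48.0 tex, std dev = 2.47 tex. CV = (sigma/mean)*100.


Formula: CV% = (standard deviation / mean) * 100
Step 1: Ratio = 2.47 / 48.0 = 0.051458
Step 2: CV% = 0.051458 * 100 = 5.1458% ≈ 5.1%

5.1%


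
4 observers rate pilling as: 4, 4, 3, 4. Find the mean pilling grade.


Formula: Mean = sum / count
Sum = 4 + 4 + 3 + 4 = 15
Mean = 15 / 4 = 3.8

3.8


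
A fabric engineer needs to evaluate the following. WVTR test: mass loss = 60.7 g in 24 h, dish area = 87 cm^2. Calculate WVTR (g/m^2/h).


Formula: WVTR = mass_loss / (area * time)
Step 1: Convert area: 87 cm^2 = 0.0087 m^2
Step 2: WVTR = 60.7 g / (0.0087 m^2 * 24 h)
Step 3: WVTR = 60.7 / 0.2088 = 290.7 g/m^2/h

290.7 g/m^2/h


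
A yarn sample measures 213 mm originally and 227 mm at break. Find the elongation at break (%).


Formula: Elongation (%) = ((L_break - L0) / L0) * 100
Step 1: Extension = 227 - 213 = 14 mm
Step 2: Elongation = (14 / 213) * 100
Step 3: Elongation = 0.065728 * 100 = 6.5728% ≈ 6.6%

6.6%


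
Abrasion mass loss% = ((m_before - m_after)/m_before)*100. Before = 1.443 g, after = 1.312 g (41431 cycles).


Formula: Mass loss% = ((m_before - m_after) / m_before) * 100
Step 1: Mass loss = 1.443 - 1.312 = 0.131 g
Step 2: Ratio = 0.131 / 1.443 = 0.0907831
Step 3: Mass loss% = 0.0907831 * 100 = 9.07831% ≈ 9.08%

9.08%
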